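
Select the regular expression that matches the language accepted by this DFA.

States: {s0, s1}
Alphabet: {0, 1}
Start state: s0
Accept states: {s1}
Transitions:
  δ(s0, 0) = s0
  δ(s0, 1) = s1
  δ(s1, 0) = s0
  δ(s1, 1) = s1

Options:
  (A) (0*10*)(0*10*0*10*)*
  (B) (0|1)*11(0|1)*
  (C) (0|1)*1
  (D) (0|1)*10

Check each option against the DFA on short strings; one disagreement eliminates an option:
  (A) (0*10*)(0*10*0*10*)*: on '10' the DFA goes s0 → s1 → s0 and rejects (s0 ∉ Accept), but the regex matches it → eliminate
  (B) (0|1)*11(0|1)*: on '1' the DFA goes s0 → s1 and accepts (s1 ∈ Accept), but the regex does not match it → eliminate
  (C) (0|1)*1: agrees with the DFA on every string of length ≤ 6
  (D) (0|1)*10: on '1' the DFA goes s0 → s1 and accepts (s1 ∈ Accept), but the regex does not match it → eliminate
Only (C) is consistent with the DFA.
(C) (0|1)*1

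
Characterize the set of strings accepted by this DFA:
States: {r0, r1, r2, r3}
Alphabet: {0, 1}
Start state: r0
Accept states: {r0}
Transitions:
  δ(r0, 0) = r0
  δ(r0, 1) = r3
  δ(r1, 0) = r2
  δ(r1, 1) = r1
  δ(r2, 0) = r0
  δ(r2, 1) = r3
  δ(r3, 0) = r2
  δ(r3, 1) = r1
Testing a few strings:
  '0101' → reject
  '00' → accept
  '0000' → accept
  '01' → reject
State roles: r0=value ≡ 0 (mod 4); r1=value ≡ 3 (mod 4); r2=value ≡ 2 (mod 4); r3=value ≡ 1 (mod 4)
All binary strings representing a multiple of 4 (read in base 2; leading zeros allowed and ε counts as 0)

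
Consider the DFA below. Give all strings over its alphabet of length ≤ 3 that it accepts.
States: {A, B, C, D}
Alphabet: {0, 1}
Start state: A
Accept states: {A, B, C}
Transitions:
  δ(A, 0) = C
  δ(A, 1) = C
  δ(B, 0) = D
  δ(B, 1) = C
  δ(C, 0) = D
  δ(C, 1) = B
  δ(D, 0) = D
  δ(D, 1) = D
ε, 0, 1, 01, 11, 011, 111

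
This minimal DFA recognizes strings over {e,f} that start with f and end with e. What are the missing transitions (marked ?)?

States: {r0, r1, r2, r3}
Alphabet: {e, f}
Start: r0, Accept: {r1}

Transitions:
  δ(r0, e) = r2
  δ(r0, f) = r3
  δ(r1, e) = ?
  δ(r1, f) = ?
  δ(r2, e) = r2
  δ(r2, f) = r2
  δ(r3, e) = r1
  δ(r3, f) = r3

From the language and accept set, identify what each state tracks — r0: no input read; r1: started with f, last symbol e; r2: started with e (dead); r3: started with f, last symbol f.
Each missing δ(q, a) is the state matching the new tracked value after reading a.
δ(r1, e) = r1; δ(r1, f) = r3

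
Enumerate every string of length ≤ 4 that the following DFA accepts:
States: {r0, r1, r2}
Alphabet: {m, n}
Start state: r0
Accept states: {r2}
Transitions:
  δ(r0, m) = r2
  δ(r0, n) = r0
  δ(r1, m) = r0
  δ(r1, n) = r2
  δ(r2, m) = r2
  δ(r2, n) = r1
m, mm, nm, mmm, mnn, nmm, nnm, mmmm, mmnn, mnmm, mnnm, nmmm, nmnn, nnmm, nnnm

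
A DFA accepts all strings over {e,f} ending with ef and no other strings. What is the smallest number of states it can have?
By Myhill–Nerode, count the distinguishable equivalence classes: 3 classes — one per longest suffix of the input that is a prefix of 'ef' (lengths 0 through 2); only the length-2 class is accepting.
3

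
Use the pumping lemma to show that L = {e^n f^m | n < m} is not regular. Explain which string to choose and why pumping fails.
Assume L is regular with pumping length p. Idea: pumping up the e-block makes the e-count reach the f-count.
Choose s = e^p f^(p+1) ∈ L. By the pumping lemma, s = xyz with |xy| ≤ p, |y| > 0, so y = e^k with k ≥ 1. Then xy²z = e^(p+k) f^(p+1). Since p+k ≥ p+1, the number of e's is no longer strictly less than the number of f's, so xy²z ∉ L.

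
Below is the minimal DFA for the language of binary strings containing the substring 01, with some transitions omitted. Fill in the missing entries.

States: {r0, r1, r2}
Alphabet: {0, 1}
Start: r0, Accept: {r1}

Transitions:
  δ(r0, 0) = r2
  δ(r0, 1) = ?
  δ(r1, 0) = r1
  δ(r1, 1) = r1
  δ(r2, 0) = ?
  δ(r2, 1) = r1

From the language and accept set, identify what each state tracks — r0: no 0 seen yet; r1: substring 01 seen; r2: seen a 0, waiting for 1.
Each missing δ(q, a) is the state matching the new tracked value after reading a.
δ(r0, 1) = r0; δ(r2, 0) = r2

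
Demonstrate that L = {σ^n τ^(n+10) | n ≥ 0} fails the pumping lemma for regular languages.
Assume L is regular with pumping length p. Idea: pumping the σ-block breaks the fixed offset of 10.
Choose s = σ^p τ^(p+10) ∈ L. By the pumping lemma, s = xyz with |xy| ≤ p, |y| > 0, so y = σ^k with k ≥ 1. Then xy²z = σ^(p+k) τ^(p+10). For this to be in L we would need p+10 = (p+k)+10, i.e. k = 0, contradicting k ≥ 1. So xy²z ∉ L.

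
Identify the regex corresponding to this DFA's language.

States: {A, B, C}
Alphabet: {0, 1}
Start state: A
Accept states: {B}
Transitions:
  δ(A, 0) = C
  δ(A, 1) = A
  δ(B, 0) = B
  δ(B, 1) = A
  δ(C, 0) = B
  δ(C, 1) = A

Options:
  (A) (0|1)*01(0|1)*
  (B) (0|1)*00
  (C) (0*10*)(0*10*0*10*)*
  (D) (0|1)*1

Check each option against the DFA on short strings; one disagreement eliminates an option:
  (A) (0|1)*01(0|1)*: on '00' the DFA goes A → C → B and accepts (B ∈ Accept), but the regex does not match it → eliminate
  (B) (0|1)*00: agrees with the DFA on every string of length ≤ 6
  (C) (0*10*)(0*10*0*10*)*: on '1' the DFA goes A → A and rejects (A ∉ Accept), but the regex matches it → eliminate
  (D) (0|1)*1: on '1' the DFA goes A → A and rejects (A ∉ Accept), but the regex matches it → eliminate
Only (B) is consistent with the DFA.
(B) (0|1)*00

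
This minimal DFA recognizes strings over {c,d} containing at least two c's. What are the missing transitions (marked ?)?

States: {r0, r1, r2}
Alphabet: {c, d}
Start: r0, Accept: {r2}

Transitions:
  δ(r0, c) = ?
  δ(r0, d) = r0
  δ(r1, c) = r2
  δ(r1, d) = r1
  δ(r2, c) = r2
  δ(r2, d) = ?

From the language and accept set, identify what each state tracks — r0: zero c's seen; r1: one c seen; r2: ≥ two c's seen.
Each missing δ(q, a) is the state matching the new tracked value after reading a.
δ(r0, c) = r1; δ(r2, d) = r2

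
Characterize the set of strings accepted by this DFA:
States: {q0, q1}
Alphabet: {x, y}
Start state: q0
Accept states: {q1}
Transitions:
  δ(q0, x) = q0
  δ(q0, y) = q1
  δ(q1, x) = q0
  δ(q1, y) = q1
Testing a few strings:
  'y' → accept
  'x' → reject
  'xyy' → accept
  'yx' → reject
State roles: q0=last symbol not y; q1=last symbol is y
All strings over {x,y} ending with y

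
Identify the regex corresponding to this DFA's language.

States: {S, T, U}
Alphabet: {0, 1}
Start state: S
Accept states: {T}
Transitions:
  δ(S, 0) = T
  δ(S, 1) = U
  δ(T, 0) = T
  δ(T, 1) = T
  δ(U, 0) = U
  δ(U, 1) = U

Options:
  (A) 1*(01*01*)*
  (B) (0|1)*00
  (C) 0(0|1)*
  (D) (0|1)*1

Check each option against the DFA on short strings; one disagreement eliminates an option:
  (A) 1*(01*01*)*: on ε the DFA stays in S and rejects (S ∉ Accept), but the regex matches it → eliminate
  (B) (0|1)*00: on '0' the DFA goes S → T and accepts (T ∈ Accept), but the regex does not match it → eliminate
  (C) 0(0|1)*: agrees with the DFA on every string of length ≤ 6
  (D) (0|1)*1: on '0' the DFA goes S → T and accepts (T ∈ Accept), but the regex does not match it → eliminate
Only (C) is consistent with the DFA.
(C) 0(0|1)*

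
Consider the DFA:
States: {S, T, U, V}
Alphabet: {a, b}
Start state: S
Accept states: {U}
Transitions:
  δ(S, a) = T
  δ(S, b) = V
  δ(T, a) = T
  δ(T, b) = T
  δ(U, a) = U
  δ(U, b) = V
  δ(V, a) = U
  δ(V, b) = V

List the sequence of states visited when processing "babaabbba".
read 'b': S → V
  read 'a': V → U
  read 'b': U → V
  read 'a': V → U
  read 'a': U → U
  read 'b': U → V
  read 'b': V → V
  read 'b': V → V
  read 'a': V → U
S -> V -> U -> V -> U -> U -> V -> V -> V -> U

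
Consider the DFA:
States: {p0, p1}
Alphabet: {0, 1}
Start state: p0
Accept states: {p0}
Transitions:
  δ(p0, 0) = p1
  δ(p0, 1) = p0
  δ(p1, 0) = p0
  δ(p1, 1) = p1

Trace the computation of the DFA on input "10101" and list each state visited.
read '1': p0 → p0
  read '0': p0 → p1
  read '1': p1 → p1
  read '0': p1 → p0
  read '1': p0 → p0
p0 -> p0 -> p1 -> p1 -> p0 -> p0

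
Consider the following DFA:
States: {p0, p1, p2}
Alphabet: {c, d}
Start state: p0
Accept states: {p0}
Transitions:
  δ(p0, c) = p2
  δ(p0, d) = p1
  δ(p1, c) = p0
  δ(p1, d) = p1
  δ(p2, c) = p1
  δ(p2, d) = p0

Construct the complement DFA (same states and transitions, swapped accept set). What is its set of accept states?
Complement accept states = All states \ Original accept states
= {p0, p1, p2} \ {p0}
{p1, p2}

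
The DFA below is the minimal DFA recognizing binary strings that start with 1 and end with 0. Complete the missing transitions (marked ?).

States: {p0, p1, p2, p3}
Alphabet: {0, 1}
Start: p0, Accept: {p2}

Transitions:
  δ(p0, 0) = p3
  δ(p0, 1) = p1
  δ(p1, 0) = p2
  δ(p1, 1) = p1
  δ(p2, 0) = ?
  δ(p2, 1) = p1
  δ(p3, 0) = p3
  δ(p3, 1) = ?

From the language and accept set, identify what each state tracks — p0: no input read; p1: started with 1, last symbol 1; p2: started with 1, last symbol 0; p3: started with 0 (dead).
Each missing δ(q, a) is the state matching the new tracked value after reading a.
δ(p2, 0) = p2; δ(p3, 1) = p3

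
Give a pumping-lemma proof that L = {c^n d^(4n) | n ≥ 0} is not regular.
Assume L is regular with pumping length p. Idea: pumping the c-block breaks the 1:4 ratio.
Choose s = c^p d^(4p) (length 5p ≥ p). By the pumping lemma, s = xyz with |xy| ≤ p, |y| > 0, so y = c^k with k ≥ 1. Then xy²z = c^(p+k) d^(4p). For this to be in L we would need 4p = 4(p+k), i.e. 4k = 0, contradicting k ≥ 1. So xy²z ∉ L.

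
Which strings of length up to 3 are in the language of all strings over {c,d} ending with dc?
dc, cdc, ddc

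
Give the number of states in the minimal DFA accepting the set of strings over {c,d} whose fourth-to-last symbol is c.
By Myhill–Nerode, count the distinguishable equivalence classes: 2^4 = 16 classes — the DFA must remember the last 4 symbols read; every pair of distinct length-4 suffixes is distinguishable by some continuation.
16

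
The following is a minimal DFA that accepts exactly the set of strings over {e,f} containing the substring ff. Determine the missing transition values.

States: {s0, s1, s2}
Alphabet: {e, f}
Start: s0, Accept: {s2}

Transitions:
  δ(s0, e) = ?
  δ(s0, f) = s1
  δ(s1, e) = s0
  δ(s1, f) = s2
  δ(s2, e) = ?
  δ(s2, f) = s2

From the language and accept set, identify what each state tracks — s0: no progress toward ff; s1: one trailing f; s2: substring ff seen.
Each missing δ(q, a) is the state matching the new tracked value after reading a.
δ(s0, e) = s0; δ(s2, e) = s2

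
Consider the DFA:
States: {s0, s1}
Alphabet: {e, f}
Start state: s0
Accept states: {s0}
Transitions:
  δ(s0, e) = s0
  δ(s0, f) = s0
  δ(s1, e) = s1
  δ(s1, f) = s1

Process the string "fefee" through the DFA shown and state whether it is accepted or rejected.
Processing string "fefee":
  s0 --f--> s0
  s0 --e--> s0
  s0 --f--> s0
  s0 --e--> s0
  s0 --e--> s0
Final state: s0
Accept states: {s0}
Yes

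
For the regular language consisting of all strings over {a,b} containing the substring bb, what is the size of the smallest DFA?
By Myhill–Nerode, count the distinguishable equivalence classes: three classes — no progress / one trailing b / bb seen.
3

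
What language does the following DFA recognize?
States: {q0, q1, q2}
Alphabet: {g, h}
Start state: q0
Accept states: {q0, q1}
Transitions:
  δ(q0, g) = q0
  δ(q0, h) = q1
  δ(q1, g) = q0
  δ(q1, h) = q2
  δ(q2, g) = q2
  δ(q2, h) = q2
Testing a few strings:
  'hh' → reject
  'ggg' → accept
  'h' → accept
  'hhg' → reject
State roles: q0=last symbol not h (ok); q1=last symbol h (ok); q2=saw hh (dead)
All strings over {g,h} with no two consecutive h's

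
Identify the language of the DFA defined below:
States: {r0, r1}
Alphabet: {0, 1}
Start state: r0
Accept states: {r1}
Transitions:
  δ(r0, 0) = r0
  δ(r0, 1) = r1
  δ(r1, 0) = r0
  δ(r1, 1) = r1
Testing a few strings:
  '0' → reject
  '01' → accept
  '011' → accept
  '001' → accept
State roles: r0=last symbol not 1; r1=last symbol is 1
All binary strings ending with 1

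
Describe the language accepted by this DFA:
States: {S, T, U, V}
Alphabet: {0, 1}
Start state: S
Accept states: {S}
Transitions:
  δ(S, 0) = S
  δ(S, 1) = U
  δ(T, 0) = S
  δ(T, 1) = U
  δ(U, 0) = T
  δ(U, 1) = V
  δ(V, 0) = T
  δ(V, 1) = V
Testing a few strings:
  '0110' → reject
  '1' → reject
  '00' → accept
  '0111' → reject
State roles: S=value ≡ 0 (mod 4); T=value ≡ 2 (mod 4); U=value ≡ 1 (mod 4); V=value ≡ 3 (mod 4)
All binary strings representing a multiple of 4 (read in base 2; leading zeros allowed and ε counts as 0)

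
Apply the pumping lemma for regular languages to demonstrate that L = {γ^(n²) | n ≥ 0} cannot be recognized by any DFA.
Assume L is regular with pumping length p. Idea: pumping adds a fixed amount, but gaps between consecutive squares grow.
Choose s = γ^(p²) (length p² ≥ p). By the pumping lemma, s = xyz with |xy| ≤ p, |y| > 0, so |y| = k with 1 ≤ k ≤ p. Then |xy²z| = p²+k. Since p² < p²+k ≤ p²+p < (p+1)², the length p²+k lies strictly between consecutive squares, so it is not a perfect square and xy²z ∉ L.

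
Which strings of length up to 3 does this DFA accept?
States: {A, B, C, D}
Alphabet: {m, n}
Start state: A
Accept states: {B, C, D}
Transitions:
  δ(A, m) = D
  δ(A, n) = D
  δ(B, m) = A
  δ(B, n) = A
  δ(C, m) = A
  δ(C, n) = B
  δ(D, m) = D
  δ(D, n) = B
m, n, mm, mn, nm, nn, mmm, mmn, nmm, nmn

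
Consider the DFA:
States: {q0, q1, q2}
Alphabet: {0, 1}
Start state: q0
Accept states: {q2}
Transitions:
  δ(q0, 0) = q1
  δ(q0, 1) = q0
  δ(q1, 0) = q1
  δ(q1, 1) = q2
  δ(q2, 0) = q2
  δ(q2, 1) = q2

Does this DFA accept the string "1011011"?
Processing string "1011011":
  q0 --1--> q0
  q0 --0--> q1
  q1 --1--> q2
  q2 --1--> q2
  q2 --0--> q2
  q2 --1--> q2
  q2 --1--> q2
Final state: q2
Accept states: {q2}
Yes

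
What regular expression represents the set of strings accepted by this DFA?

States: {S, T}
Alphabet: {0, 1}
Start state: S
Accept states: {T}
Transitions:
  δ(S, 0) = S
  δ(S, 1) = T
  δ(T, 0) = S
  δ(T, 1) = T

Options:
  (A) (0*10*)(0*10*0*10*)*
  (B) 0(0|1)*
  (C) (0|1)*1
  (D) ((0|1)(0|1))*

Check each option against the DFA on short strings; one disagreement eliminates an option:
  (A) (0*10*)(0*10*0*10*)*: on '10' the DFA goes S → T → S and rejects (S ∉ Accept), but the regex matches it → eliminate
  (B) 0(0|1)*: on '0' the DFA goes S → S and rejects (S ∉ Accept), but the regex matches it → eliminate
  (C) (0|1)*1: agrees with the DFA on every string of length ≤ 6
  (D) ((0|1)(0|1))*: on ε the DFA stays in S and rejects (S ∉ Accept), but the regex matches it → eliminate
Only (C) is consistent with the DFA.
(C) (0|1)*1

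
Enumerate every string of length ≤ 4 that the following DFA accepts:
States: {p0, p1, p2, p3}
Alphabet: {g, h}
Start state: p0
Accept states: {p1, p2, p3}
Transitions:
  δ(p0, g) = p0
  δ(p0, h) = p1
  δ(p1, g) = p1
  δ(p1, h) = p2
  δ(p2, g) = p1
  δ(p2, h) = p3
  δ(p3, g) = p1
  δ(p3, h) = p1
h, gh, hg, hh, ggh, ghg, ghh, hgg, hgh, hhg, hhh, gggh, gghg, gghh, ghgg, ghgh, ghhg, ghhh, hggg, hggh, hghg, hghh, hhgg, hhgh, hhhg, hhhh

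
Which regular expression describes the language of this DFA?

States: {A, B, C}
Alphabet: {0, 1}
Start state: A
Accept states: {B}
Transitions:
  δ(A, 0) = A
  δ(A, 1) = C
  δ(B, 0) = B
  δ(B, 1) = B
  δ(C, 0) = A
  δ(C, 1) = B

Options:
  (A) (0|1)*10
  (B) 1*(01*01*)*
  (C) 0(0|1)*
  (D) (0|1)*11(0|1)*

Check each option against the DFA on short strings; one disagreement eliminates an option:
  (A) (0|1)*10: on '10' the DFA goes A → C → A and rejects (A ∉ Accept), but the regex matches it → eliminate
  (B) 1*(01*01*)*: on ε the DFA stays in A and rejects (A ∉ Accept), but the regex matches it → eliminate
  (C) 0(0|1)*: on '0' the DFA goes A → A and rejects (A ∉ Accept), but the regex matches it → eliminate
  (D) (0|1)*11(0|1)*: agrees with the DFA on every string of length ≤ 6
Only (D) is consistent with the DFA.
(D) (0|1)*11(0|1)*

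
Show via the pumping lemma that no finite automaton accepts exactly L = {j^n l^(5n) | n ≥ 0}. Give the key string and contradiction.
Assume L is regular with pumping length p. Idea: pumping the j-block breaks the 1:5 ratio.
Choose s = j^p l^(5p) (length 6p ≥ p). By the pumping lemma, s = xyz with |xy| ≤ p, |y| > 0, so y = j^k with k ≥ 1. Then xy²z = j^(p+k) l^(5p). For this to be in L we would need 5p = 5(p+k), i.e. 5k = 0, contradicting k ≥ 1. So xy²z ∉ L.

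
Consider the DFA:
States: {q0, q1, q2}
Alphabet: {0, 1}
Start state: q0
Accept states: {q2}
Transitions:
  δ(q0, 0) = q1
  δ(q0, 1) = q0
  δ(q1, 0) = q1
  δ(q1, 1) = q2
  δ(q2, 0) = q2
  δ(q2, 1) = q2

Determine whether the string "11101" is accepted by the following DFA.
Processing string "11101":
  q0 --1--> q0
  q0 --1--> q0
  q0 --1--> q0
  q0 --0--> q1
  q1 --1--> q2
Final state: q2
Accept states: {q2}
Yes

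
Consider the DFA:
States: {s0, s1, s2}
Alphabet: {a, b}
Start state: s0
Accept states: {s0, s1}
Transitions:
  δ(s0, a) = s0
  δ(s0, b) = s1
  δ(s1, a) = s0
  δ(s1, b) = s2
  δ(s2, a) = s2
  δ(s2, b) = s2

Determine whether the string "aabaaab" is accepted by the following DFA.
Processing string "aabaaab":
  s0 --a--> s0
  s0 --a--> s0
  s0 --b--> s1
  s1 --a--> s0
  s0 --a--> s0
  s0 --a--> s0
  s0 --b--> s1
Final state: s1
Accept states: {s0, s1}
Yes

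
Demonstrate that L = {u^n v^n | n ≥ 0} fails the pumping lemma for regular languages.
Assume L is regular with pumping length p. Idea: pumping the u-block changes the count balance.
Choose s = u^p v^p (length 2p ≥ p). By the pumping lemma, s = xyz with |xy| ≤ p, |y| > 0. So y = u^k for some k > 0 (since xy is entirely within the u's). Pumping gives xy²z = u^(p+k) v^p, which is not in L since p+k ≠ p.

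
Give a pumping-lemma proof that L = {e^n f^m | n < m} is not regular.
Assume L is regular with pumping length p. Idea: pumping up the e-block makes the e-count reach the f-count.
Choose s = e^p f^(p+1) ∈ L. By the pumping lemma, s = xyz with |xy| ≤ p, |y| > 0, so y = e^k with k ≥ 1. Then xy²z = e^(p+k) f^(p+1). Since p+k ≥ p+1, the number of e's is no longer strictly less than the number of f's, so xy²z ∉ L.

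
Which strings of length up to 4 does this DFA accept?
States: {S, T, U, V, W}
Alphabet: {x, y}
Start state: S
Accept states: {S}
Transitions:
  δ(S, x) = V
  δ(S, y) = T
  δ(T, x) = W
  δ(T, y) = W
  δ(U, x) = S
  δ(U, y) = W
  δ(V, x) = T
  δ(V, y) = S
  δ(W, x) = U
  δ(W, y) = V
ε, xy, xyxy, yxxx, yxyy, yyxx, yyyy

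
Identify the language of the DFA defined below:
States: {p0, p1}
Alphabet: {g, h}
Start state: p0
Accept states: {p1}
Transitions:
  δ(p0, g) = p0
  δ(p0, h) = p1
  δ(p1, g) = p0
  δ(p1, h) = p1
Testing a few strings:
  'ggh' → accept
  'hh' → accept
  'ggg' → reject
  'g' → reject
State roles: p0=last symbol not h; p1=last symbol is h
All strings over {g,h} ending with h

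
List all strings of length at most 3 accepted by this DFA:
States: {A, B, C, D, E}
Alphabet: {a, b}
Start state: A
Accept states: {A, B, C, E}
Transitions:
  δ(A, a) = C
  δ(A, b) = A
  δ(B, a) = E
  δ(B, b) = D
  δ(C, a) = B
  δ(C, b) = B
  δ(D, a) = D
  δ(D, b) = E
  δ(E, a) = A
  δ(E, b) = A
ε, a, b, aa, ab, ba, bb, aaa, aba, baa, bab, bba, bbb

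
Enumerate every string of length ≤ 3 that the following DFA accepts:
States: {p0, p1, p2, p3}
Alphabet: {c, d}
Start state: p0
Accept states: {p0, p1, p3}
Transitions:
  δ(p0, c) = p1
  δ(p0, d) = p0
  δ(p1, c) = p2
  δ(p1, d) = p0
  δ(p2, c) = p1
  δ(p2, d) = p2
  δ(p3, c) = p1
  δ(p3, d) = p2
ε, c, d, cd, dc, dd, ccc, cdc, cdd, dcd, ddc, ddd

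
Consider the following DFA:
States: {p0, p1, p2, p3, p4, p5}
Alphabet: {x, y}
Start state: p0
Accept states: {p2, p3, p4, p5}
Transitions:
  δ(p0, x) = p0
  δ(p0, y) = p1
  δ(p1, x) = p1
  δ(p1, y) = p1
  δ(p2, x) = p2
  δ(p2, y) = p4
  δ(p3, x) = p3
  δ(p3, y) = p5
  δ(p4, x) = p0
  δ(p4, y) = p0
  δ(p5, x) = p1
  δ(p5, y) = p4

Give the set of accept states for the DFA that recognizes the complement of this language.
Complement accept states = All states \ Original accept states
= {p0, p1, p2, p3, p4, p5} \ {p2, p3, p4, p5}
{p0, p1}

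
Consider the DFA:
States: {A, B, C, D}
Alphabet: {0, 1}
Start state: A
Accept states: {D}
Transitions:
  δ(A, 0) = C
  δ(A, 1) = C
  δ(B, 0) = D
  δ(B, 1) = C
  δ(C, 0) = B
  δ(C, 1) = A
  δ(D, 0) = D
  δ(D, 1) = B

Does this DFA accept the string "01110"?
Processing string "01110":
  A --0--> C
  C --1--> A
  A --1--> C
  C --1--> A
  A --0--> C
Final state: C
Accept states: {D}
No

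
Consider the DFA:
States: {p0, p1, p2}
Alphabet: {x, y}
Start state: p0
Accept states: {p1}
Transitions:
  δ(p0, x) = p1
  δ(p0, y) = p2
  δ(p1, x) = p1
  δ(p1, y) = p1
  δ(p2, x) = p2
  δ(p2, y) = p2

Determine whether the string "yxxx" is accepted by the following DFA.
Processing string "yxxx":
  p0 --y--> p2
  p2 --x--> p2
  p2 --x--> p2
  p2 --x--> p2
Final state: p2
Accept states: {p1}
No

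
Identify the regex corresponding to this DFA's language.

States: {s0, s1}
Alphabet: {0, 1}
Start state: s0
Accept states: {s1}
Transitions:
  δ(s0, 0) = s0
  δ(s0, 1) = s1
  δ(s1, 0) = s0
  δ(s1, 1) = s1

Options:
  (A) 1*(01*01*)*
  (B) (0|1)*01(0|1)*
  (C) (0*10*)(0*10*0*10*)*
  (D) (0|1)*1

Check each option against the DFA on short strings; one disagreement eliminates an option:
  (A) 1*(01*01*)*: on ε the DFA stays in s0 and rejects (s0 ∉ Accept), but the regex matches it → eliminate
  (B) (0|1)*01(0|1)*: on '1' the DFA goes s0 → s1 and accepts (s1 ∈ Accept), but the regex does not match it → eliminate
  (C) (0*10*)(0*10*0*10*)*: on '10' the DFA goes s0 → s1 → s0 and rejects (s0 ∉ Accept), but the regex matches it → eliminate
  (D) (0|1)*1: agrees with the DFA on every string of length ≤ 6
Only (D) is consistent with the DFA.
(D) (0|1)*1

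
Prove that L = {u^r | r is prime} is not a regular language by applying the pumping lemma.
Assume L is regular with pumping length p. Idea: pumping by a suitable count produces a composite length.
Let q be a prime with q ≥ p and choose s = u^q ∈ L. By the pumping lemma, s = xyz with |xy| ≤ p, |y| = k ≥ 1. Take i = q+1: |xy^(q+1)z| = q + q·k = q(1+k). Since q ≥ 2 and 1+k ≥ 2, q(1+k) is composite, so xy^(q+1)z ∉ L.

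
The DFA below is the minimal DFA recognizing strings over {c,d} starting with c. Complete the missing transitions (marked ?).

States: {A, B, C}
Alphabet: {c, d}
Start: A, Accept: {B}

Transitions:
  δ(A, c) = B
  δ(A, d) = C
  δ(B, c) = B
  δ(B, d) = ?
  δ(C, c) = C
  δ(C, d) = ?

From the language and accept set, identify what each state tracks — A: no input read; B: started with c; C: started with d (dead).
Each missing δ(q, a) is the state matching the new tracked value after reading a.
δ(B, d) = B; δ(C, d) = C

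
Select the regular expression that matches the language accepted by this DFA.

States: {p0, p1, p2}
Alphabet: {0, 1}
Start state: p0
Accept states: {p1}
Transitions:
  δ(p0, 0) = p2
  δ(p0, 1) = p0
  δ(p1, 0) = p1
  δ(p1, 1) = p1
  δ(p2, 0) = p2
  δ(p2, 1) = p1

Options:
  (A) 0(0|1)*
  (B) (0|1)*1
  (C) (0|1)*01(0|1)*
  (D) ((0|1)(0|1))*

Check each option against the DFA on short strings; one disagreement eliminates an option:
  (A) 0(0|1)*: on '0' the DFA goes p0 → p2 and rejects (p2 ∉ Accept), but the regex matches it → eliminate
  (B) (0|1)*1: on '1' the DFA goes p0 → p0 and rejects (p0 ∉ Accept), but the regex matches it → eliminate
  (C) (0|1)*01(0|1)*: agrees with the DFA on every string of length ≤ 6
  (D) ((0|1)(0|1))*: on ε the DFA stays in p0 and rejects (p0 ∉ Accept), but the regex matches it → eliminate
Only (C) is consistent with the DFA.
(C) (0|1)*01(0|1)*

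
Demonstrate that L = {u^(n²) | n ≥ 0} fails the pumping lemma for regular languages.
Assume L is regular with pumping length p. Idea: pumping adds a fixed amount, but gaps between consecutive squares grow.
Choose s = u^(p²) (length p² ≥ p). By the pumping lemma, s = xyz with |xy| ≤ p, |y| > 0, so |y| = k with 1 ≤ k ≤ p. Then |xy²z| = p²+k. Since p² < p²+k ≤ p²+p < (p+1)², the length p²+k lies strictly between consecutive squares, so it is not a perfect square and xy²z ∉ L.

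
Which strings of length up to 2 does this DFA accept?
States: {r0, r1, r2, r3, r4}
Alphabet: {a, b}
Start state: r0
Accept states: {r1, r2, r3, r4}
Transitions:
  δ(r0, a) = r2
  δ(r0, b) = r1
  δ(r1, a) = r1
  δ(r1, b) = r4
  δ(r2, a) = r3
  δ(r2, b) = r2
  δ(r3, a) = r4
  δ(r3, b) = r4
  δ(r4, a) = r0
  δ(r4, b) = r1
a, b, aa, ab, ba, bb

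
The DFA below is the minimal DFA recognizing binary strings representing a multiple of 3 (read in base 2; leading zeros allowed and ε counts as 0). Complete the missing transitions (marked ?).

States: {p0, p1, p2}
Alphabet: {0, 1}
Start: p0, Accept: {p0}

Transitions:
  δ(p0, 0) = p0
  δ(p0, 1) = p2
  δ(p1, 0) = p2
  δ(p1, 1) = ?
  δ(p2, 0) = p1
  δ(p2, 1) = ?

From the language and accept set, identify what each state tracks — p0: value ≡ 0 (mod 3); p1: value ≡ 2 (mod 3); p2: value ≡ 1 (mod 3).
Each missing δ(q, a) is the state matching the new tracked value after reading a.
δ(p1, 1) = p1; δ(p2, 1) = p0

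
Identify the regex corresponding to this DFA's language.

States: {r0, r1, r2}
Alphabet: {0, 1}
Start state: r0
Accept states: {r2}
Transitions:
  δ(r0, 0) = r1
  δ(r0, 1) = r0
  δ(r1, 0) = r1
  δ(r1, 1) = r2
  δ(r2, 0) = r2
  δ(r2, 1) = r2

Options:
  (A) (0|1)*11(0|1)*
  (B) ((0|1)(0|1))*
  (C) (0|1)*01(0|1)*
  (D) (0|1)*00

Check each option against the DFA on short strings; one disagreement eliminates an option:
  (A) (0|1)*11(0|1)*: on '01' the DFA goes r0 → r1 → r2 and accepts (r2 ∈ Accept), but the regex does not match it → eliminate
  (B) ((0|1)(0|1))*: on ε the DFA stays in r0 and rejects (r0 ∉ Accept), but the regex matches it → eliminate
  (C) (0|1)*01(0|1)*: agrees with the DFA on every string of length ≤ 6
  (D) (0|1)*00: on '00' the DFA goes r0 → r1 → r1 and rejects (r1 ∉ Accept), but the regex matches it → eliminate
Only (C) is consistent with the DFA.
(C) (0|1)*01(0|1)*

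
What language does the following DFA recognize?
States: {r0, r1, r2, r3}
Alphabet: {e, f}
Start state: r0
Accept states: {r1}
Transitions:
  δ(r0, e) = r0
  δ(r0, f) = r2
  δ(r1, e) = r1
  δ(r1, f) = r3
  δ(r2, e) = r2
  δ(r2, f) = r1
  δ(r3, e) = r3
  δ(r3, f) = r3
Testing a few strings:
  'f' → reject
  'ef' → reject
  'ff' → accept
  'ffe' → accept
State roles: r0=zero f's; r1=two f's; r2=one f; r3=≥ three f's (dead)
All strings over {e,f} containing exactly two f's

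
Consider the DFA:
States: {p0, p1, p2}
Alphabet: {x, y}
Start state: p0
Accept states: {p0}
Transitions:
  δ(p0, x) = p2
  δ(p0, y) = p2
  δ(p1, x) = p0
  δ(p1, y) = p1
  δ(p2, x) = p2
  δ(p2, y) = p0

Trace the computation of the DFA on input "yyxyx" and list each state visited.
read 'y': p0 → p2
  read 'y': p2 → p0
  read 'x': p0 → p2
  read 'y': p2 → p0
  read 'x': p0 → p2
p0 -> p2 -> p0 -> p2 -> p0 -> p2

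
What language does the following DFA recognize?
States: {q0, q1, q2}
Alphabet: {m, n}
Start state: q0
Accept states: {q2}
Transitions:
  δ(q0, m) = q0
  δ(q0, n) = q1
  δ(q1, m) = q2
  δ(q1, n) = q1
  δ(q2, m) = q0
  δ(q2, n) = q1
Testing a few strings:
  'mnn' → reject
  'm' → reject
  'mnm' → accept
  'mm' → reject
State roles: q0=no suffix match; q1=one trailing n; q2=suffix is nm
All strings over {m,n} ending with nm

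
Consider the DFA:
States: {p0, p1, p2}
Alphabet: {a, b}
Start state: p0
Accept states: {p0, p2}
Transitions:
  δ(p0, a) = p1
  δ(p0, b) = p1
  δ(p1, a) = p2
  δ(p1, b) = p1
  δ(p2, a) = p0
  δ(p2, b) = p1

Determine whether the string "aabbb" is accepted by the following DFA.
Processing string "aabbb":
  p0 --a--> p1
  p1 --a--> p2
  p2 --b--> p1
  p1 --b--> p1
  p1 --b--> p1
Final state: p1
Accept states: {p0, p2}
No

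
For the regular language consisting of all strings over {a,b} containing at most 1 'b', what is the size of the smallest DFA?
By Myhill–Nerode, count the distinguishable equivalence classes: 3 classes — having seen 0, 1, or >1 copies of 'b'; counts 0 through 1 are accepting and >1 is dead.
3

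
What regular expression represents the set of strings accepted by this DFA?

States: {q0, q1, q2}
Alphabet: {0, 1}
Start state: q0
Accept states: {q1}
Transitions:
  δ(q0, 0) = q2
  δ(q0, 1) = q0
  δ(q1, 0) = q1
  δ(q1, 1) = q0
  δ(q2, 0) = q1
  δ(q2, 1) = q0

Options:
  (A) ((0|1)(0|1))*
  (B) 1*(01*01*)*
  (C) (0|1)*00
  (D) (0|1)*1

Check each option against the DFA on short strings; one disagreement eliminates an option:
  (A) ((0|1)(0|1))*: on ε the DFA stays in q0 and rejects (q0 ∉ Accept), but the regex matches it → eliminate
  (B) 1*(01*01*)*: on ε the DFA stays in q0 and rejects (q0 ∉ Accept), but the regex matches it → eliminate
  (C) (0|1)*00: agrees with the DFA on every string of length ≤ 6
  (D) (0|1)*1: on '1' the DFA goes q0 → q0 and rejects (q0 ∉ Accept), but the regex matches it → eliminate
Only (C) is consistent with the DFA.
(C) (0|1)*00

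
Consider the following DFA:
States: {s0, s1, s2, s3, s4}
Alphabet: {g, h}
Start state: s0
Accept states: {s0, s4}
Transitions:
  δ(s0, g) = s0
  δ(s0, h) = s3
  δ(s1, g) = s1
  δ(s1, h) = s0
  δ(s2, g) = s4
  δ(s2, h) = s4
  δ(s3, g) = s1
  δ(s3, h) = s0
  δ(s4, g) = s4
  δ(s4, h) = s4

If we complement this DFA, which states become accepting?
Complement accept states = All states \ Original accept states
= {s0, s1, s2, s3, s4} \ {s0, s4}
{s1, s2, s3}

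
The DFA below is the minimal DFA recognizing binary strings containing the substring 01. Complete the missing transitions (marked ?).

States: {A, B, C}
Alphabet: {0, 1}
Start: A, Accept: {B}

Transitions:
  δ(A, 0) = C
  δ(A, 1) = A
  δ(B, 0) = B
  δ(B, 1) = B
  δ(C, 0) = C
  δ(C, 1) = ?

From the language and accept set, identify what each state tracks — A: no 0 seen yet; B: substring 01 seen; C: seen a 0, waiting for 1.
Each missing δ(q, a) is the state matching the new tracked value after reading a.
δ(C, 1) = B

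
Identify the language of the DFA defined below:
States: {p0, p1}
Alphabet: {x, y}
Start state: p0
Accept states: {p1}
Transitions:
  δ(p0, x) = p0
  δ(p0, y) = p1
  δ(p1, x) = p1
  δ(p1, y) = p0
Testing a few strings:
  'x' → reject
  'xx' → reject
  'xyy' → reject
  'yy' → reject
State roles: p0=even number of y's so far; p1=odd number of y's so far
All strings over {x,y} with an odd number of y's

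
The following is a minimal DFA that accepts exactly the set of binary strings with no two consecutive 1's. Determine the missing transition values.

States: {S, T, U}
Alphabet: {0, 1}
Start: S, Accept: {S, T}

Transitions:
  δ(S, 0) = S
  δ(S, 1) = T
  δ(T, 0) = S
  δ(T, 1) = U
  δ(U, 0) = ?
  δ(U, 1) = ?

From the language and accept set, identify what each state tracks — S: last symbol not 1 (ok); T: last symbol 1 (ok); U: saw 11 (dead).
Each missing δ(q, a) is the state matching the new tracked value after reading a.
δ(U, 0) = U; δ(U, 1) = U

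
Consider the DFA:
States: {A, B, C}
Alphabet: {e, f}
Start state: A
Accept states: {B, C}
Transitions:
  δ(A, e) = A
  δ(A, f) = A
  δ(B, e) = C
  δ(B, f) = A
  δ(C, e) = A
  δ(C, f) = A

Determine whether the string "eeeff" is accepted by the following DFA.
Processing string "eeeff":
  A --e--> A
  A --e--> A
  A --e--> A
  A --f--> A
  A --f--> A
Final state: A
Accept states: {B, C}
No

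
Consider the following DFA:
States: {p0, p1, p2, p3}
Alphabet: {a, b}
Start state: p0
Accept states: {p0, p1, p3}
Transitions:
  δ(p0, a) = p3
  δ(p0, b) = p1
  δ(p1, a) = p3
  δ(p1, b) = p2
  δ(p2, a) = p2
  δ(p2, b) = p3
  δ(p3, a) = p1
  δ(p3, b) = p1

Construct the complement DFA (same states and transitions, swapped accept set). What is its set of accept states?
Complement accept states = All states \ Original accept states
= {p0, p1, p2, p3} \ {p0, p1, p3}
{p2}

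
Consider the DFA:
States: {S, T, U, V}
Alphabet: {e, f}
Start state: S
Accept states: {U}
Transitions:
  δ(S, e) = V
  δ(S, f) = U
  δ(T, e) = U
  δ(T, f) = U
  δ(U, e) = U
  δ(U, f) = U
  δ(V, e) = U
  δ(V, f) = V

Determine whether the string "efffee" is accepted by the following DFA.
Processing string "efffee":
  S --e--> V
  V --f--> V
  V --f--> V
  V --f--> V
  V --e--> U
  U --e--> U
Final state: U
Accept states: {U}
Yes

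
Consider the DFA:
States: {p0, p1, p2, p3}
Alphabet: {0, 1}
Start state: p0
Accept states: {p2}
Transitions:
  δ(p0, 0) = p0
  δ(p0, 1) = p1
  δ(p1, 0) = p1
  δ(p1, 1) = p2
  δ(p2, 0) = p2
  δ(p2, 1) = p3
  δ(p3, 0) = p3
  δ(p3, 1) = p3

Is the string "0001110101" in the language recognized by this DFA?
Processing string "0001110101":
  p0 --0--> p0
  p0 --0--> p0
  p0 --0--> p0
  p0 --1--> p1
  p1 --1--> p2
  p2 --1--> p3
  p3 --0--> p3
  p3 --1--> p3
  p3 --0--> p3
  p3 --1--> p3
Final state: p3
Accept states: {p2}
No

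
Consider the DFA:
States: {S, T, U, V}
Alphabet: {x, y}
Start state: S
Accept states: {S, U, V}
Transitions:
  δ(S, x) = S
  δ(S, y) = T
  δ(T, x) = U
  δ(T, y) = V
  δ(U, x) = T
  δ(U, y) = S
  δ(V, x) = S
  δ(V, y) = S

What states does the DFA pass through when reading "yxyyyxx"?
read 'y': S → T
  read 'x': T → U
  read 'y': U → S
  read 'y': S → T
  read 'y': T → V
  read 'x': V → S
  read 'x': S → S
S -> T -> U -> S -> T -> V -> S -> S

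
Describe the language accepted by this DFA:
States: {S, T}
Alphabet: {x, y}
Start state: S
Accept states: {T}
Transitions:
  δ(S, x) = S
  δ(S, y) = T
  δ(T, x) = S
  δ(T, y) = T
Testing a few strings:
  'x' → reject
  'xx' → reject
  'yxy' → accept
  'xxx' → reject
State roles: S=last symbol not y; T=last symbol is y
All strings over {x,y} ending with y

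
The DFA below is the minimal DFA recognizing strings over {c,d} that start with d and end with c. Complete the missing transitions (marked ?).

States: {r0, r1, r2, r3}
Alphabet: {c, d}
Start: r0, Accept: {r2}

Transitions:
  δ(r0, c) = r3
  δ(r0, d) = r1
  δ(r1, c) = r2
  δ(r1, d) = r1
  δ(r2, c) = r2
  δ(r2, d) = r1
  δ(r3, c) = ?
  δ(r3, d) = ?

From the language and accept set, identify what each state tracks — r0: no input read; r1: started with d, last symbol d; r2: started with d, last symbol c; r3: started with c (dead).
Each missing δ(q, a) is the state matching the new tracked value after reading a.
δ(r3, c) = r3; δ(r3, d) = r3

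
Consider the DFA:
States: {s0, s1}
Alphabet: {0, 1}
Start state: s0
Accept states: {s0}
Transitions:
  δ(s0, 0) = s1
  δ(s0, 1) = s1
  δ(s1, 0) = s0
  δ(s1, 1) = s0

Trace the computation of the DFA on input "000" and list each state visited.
read '0': s0 → s1
  read '0': s1 → s0
  read '0': s0 → s1
s0 -> s1 -> s0 -> s1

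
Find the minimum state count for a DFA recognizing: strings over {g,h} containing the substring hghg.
By Myhill–Nerode, count the distinguishable equivalence classes: 5 classes — one per longest suffix of the input that is a prefix of 'hghg' (lengths 0 through 3), plus an absorbing 'already seen hghg' class.
5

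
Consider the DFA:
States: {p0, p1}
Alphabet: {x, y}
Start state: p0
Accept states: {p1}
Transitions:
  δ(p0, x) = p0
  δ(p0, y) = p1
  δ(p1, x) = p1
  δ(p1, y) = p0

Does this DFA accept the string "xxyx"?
Processing string "xxyx":
  p0 --x--> p0
  p0 --x--> p0
  p0 --y--> p1
  p1 --x--> p1
Final state: p1
Accept states: {p1}
Yes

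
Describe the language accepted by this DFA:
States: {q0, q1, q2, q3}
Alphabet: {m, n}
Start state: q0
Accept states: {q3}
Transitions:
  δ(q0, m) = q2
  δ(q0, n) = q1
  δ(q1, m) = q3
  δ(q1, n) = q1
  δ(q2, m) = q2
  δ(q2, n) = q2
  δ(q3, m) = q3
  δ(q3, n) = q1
Testing a few strings:
  'n' → reject
  'nm' → accept
  'mnm' → reject
  'mnmn' → reject
State roles: q0=no input read; q1=started with n, last symbol n; q2=started with m (dead); q3=started with n, last symbol m
All strings over {m,n} that start with n and end with m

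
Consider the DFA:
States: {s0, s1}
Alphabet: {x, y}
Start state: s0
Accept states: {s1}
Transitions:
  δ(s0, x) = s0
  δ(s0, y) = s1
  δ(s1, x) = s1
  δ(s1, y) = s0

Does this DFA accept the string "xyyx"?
Processing string "xyyx":
  s0 --x--> s0
  s0 --y--> s1
  s1 --y--> s0
  s0 --x--> s0
Final state: s0
Accept states: {s1}
No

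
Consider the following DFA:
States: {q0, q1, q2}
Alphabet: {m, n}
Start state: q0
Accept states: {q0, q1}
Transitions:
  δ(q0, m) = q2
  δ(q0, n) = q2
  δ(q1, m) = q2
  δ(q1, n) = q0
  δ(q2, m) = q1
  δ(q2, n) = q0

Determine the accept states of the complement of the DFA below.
Complement accept states = All states \ Original accept states
= {q0, q1, q2} \ {q0, q1}
{q2}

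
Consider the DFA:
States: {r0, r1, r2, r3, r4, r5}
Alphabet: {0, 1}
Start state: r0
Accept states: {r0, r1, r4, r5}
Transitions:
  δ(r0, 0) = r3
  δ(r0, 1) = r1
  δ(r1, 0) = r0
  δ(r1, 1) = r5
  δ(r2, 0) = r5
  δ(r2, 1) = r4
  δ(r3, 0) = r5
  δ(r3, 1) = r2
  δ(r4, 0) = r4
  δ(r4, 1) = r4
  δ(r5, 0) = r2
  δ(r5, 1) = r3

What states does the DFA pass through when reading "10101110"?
read '1': r0 → r1
  read '0': r1 → r0
  read '1': r0 → r1
  read '0': r1 → r0
  read '1': r0 → r1
  read '1': r1 → r5
  read '1': r5 → r3
  read '0': r3 → r5
r0 -> r1 -> r0 -> r1 -> r0 -> r1 -> r5 -> r3 -> r5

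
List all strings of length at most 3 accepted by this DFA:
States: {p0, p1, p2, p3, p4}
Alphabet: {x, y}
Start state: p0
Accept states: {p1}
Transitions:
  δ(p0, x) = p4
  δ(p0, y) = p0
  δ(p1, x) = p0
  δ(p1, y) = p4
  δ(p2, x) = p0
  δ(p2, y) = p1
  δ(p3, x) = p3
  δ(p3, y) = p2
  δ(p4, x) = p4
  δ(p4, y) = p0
None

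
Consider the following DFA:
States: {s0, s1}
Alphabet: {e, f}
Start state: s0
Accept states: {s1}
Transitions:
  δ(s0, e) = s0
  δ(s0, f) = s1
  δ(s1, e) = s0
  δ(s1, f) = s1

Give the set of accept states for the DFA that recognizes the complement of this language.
Complement accept states = All states \ Original accept states
= {s0, s1} \ {s1}
{s0}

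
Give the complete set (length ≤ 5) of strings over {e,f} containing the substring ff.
ff, eff, ffe, fff, eeff, effe, efff, feff, ffee, ffef, fffe, ffff, eeeff, eeffe, eefff, efeff, effee, effef, efffe, effff, feeff, feffe, fefff, ffeee, ffeef, ffefe, ffeff, fffee, fffef, ffffe, fffff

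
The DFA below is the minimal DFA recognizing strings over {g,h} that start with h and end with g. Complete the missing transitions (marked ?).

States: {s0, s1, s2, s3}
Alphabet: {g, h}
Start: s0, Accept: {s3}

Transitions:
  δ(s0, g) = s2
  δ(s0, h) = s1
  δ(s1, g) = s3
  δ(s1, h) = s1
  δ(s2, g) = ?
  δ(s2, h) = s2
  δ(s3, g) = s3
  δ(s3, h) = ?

From the language and accept set, identify what each state tracks — s0: no input read; s1: started with h, last symbol h; s2: started with g (dead); s3: started with h, last symbol g.
Each missing δ(q, a) is the state matching the new tracked value after reading a.
δ(s2, g) = s2; δ(s3, h) = s1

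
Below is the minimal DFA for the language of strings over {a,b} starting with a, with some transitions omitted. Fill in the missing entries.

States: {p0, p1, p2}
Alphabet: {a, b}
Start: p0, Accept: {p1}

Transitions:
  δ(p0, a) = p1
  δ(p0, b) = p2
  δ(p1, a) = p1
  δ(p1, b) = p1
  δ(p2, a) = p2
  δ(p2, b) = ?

From the language and accept set, identify what each state tracks — p0: no input read; p1: started with a; p2: started with b (dead).
Each missing δ(q, a) is the state matching the new tracked value after reading a.
δ(p2, b) = p2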